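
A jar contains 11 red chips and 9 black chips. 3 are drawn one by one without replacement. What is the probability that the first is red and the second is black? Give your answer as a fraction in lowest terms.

99/380

Multiply the conditional probabilities at each draw: 11/20 · 9/19 = 99/380.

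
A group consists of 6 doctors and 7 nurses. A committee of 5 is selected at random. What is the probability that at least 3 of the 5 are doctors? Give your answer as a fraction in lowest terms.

59/143

There are C(13,5) = 1287 ways to choose the 5.
Favorable selections (at least 3 doctors): C(6,3)·C(7,2) + C(6,4)·C(7,1) + C(6,5)·C(7,0) = 420 + 105 + 6 = 531.
Probability = 531/1287 = 59/143.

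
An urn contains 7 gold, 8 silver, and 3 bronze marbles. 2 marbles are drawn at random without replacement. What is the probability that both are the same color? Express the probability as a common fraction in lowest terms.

There are C(18,2) = 153 ways to draw 2 marbles.
All same color: C(7,2) + C(8,2) + C(3,2) = 21 + 28 + 3 = 52.
Probability = 52/153.

52/153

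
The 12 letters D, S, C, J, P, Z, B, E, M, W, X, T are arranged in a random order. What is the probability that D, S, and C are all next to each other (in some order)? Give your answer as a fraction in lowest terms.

1/22

There are 12! = 479001600 arrangements.
Treat the three as one block: 10! placements × 3! orders within the block = 3628800·6 = 21772800.
Probability = 21772800/479001600 = 1/22.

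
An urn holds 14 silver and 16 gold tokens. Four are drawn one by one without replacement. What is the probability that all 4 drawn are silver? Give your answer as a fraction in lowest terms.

Multiply the conditional probabilities at each draw: 14/30 · 13/29 · 12/28 · 11/27 = 24024/657720 = 143/3915.

143/3915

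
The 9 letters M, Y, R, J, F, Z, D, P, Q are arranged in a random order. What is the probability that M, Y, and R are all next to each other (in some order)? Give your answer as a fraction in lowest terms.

1/12

There are 9! = 362880 arrangements.
Treat the three as one block: 7! placements × 3! orders within the block = 5040·6 = 30240.
Probability = 30240/362880 = 1/12.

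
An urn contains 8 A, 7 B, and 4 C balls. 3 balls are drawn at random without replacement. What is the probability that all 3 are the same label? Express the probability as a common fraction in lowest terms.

There are C(19,3) = 969 ways to draw 3 balls.
All same label: C(8,3) + C(7,3) + C(4,3) = 56 + 35 + 4 = 95.
Probability = 95/969 = 5/51.

5/51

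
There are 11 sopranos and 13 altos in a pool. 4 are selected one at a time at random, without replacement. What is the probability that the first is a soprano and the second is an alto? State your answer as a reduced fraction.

143/552

Multiply the conditional probabilities at each draw: 11/24 · 13/23 = 143/552.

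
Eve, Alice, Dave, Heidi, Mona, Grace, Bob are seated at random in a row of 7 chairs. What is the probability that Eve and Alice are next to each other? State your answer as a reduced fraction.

2/7

There are 7! = 5040 arrangements.
Treat Eve and Alice as a block: 6! arrangements of the blocks × 2 orders within the block = 2·720 = 1440.
Probability = 1440/5040 = 2/7.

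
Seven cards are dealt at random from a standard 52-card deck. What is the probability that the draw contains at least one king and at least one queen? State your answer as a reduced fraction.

3105873/16723070

There are C(52,7) = 133784560 possible draws.
By inclusion-exclusion on the complements, draws missing all kings or all queens: C(48,7) + C(48,7) − C(44,7) = 73629072 + 73629072 − 38320568 = 108937576.
So draws with at least one of each: 133784560 − 108937576 = 24846984, probability 24846984/133784560 = 3105873/16723070.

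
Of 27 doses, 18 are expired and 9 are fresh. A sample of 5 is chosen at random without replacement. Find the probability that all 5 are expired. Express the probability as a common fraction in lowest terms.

There are C(27,5) = 80730 possible selections.
Selections with all expired: C(18,5) = 8568.
Probability = 8568/80730 = 476/4485.

476/4485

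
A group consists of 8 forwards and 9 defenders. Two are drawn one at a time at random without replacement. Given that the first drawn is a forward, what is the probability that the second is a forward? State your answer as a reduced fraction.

After removing one forward, 16 remain: 7 forwards and 9 defenders.
So the probability the next is a forward is 7/16.

7/16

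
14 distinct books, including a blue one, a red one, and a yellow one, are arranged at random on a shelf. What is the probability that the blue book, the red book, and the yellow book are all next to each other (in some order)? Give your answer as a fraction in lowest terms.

3/91

There are 14! = 87178291200 arrangements.
Treat the three as one block: 12! placements × 3! orders within the block = 479001600·6 = 2874009600.
Probability = 2874009600/87178291200 = 3/91.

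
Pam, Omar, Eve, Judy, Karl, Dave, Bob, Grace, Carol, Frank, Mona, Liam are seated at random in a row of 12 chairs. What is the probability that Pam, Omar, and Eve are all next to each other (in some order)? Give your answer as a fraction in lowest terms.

There are 12! = 479001600 arrangements.
Treat the three as one block: 10! placements × 3! orders within the block = 3628800·6 = 21772800.
Probability = 21772800/479001600 = 1/22.

1/22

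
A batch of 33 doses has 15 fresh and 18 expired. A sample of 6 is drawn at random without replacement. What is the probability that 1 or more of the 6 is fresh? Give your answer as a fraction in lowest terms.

There are C(33,6) = 1107568 ways to choose the 6.
The complement is all 6 are expired: C(18,6) = 18564.
Probability = 1 − 18564/1107568 = 1089004/1107568 = 38893/39556.

38893/39556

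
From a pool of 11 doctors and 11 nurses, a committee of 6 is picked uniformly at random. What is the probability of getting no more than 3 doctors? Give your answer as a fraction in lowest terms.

1543/2261

There are C(22,6) = 74613 ways to choose the 6.
Count the complement (more than 3 doctors): C(11,4)·C(11,2) + C(11,5)·C(11,1) + C(11,6)·C(11,0) = 18150 + 5082 + 462 = 23694.
Probability = 1 − 23694/74613 = 50919/74613 = 1543/2261.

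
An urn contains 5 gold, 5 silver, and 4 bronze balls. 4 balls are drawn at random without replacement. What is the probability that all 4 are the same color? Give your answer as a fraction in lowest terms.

There are C(14,4) = 1001 ways to draw 4 balls.
All same color: C(5,4) + C(5,4) + C(4,4) = 5 + 5 + 1 = 11.
Probability = 11/1001 = 1/91.

1/91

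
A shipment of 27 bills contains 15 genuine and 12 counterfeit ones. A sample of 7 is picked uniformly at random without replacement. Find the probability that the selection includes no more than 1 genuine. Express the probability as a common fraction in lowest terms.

74/4485

Total selections: C(27,7) = 888030.
Favorable selections (no more than 1 genuine): C(15,0)·C(12,7) + C(15,1)·C(12,6) = 792 + 13860 = 14652.
Probability = 14652/888030 = 74/4485.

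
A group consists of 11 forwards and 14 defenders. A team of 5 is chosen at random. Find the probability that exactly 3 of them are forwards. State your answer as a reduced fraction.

13/46

There are C(25,5) = 53130 ways to choose 5 from 25.
Selections with exactly 3 forwards: choose 3 of the 11 forwards and 2 of the 14 defenders, C(11,3)·C(14,2) = 165·91 = 15015.
Probability = 15015/53130 = 13/46.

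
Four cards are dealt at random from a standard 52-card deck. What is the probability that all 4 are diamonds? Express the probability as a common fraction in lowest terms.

11/4165

There are C(52,4) = 270725 possible 4-card hands.
Hands that are all diamonds: C(13,4) = 715.
Probability = 715/270725 = 11/4165.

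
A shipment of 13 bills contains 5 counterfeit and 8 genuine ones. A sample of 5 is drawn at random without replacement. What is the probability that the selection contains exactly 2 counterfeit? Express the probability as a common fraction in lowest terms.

The sample space is all 5-subsets of the 13: C(13,5) = 1287.
Selections with exactly 2 counterfeit: choose 2 of the 5 counterfeit and 3 of the 8 genuine, C(5,2)·C(8,3) = 10·56 = 560.
Probability = 560/1287.

560/1287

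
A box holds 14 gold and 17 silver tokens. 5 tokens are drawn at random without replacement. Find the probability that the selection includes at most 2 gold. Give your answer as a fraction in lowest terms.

4828/8091

Total selections: C(31,5) = 169911.
Favorable selections (at most 2 gold): C(14,0)·C(17,5) + C(14,1)·C(17,4) + C(14,2)·C(17,3) = 6188 + 33320 + 61880 = 101388.
Probability = 101388/169911 = 4828/8091.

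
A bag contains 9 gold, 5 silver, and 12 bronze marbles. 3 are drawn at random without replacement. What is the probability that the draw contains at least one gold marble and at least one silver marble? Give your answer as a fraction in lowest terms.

81/260

There are C(26,3) = 2600 possible draws.
By inclusion-exclusion on the complements, draws missing all gold or all silver: C(17,3) + C(21,3) − C(12,3) = 680 + 1330 − 220 = 1790.
So draws with at least one of each: 2600 − 1790 = 810, probability 810/2600 = 81/260.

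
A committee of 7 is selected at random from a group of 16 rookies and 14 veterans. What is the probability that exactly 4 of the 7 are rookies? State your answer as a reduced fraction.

1274/3915

The sample space is all 7-subsets of the 30: C(30,7) = 2035800.
Selections with exactly 4 rookies: choose 4 of the 16 rookies and 3 of the 14 veterans, C(16,4)·C(14,3) = 1820·364 = 662480.
Probability = 662480/2035800 = 1274/3915.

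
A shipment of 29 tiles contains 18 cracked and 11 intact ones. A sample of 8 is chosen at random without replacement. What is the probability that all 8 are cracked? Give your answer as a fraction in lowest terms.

There are C(29,8) = 4292145 possible selections.
Selections with all cracked: C(18,8) = 43758.
Probability = 43758/4292145 = 34/3335.

34/3335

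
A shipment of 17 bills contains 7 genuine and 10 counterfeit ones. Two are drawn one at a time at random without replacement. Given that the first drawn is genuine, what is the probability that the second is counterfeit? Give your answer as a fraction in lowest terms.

5/8

After removing one genuine, 16 remain: 6 genuine and 10 counterfeit.
So the probability the next is counterfeit is 10/16 = 5/8.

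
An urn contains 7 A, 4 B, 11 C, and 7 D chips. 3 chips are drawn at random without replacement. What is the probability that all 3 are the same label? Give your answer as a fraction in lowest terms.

239/3654

There are C(29,3) = 3654 ways to draw 3 chips.
All same label: C(7,3) + C(4,3) + C(11,3) + C(7,3) = 35 + 4 + 165 + 35 = 239.
Probability = 239/3654.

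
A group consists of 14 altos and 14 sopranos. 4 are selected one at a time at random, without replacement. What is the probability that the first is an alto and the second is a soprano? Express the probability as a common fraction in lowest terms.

7/27

Multiply the conditional probabilities at each draw: 14/28 · 14/27 = 196/756 = 7/27.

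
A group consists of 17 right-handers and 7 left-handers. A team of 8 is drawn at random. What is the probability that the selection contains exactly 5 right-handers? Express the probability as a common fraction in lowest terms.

Total number of selections: C(24,8) = 735471.
Selections with exactly 5 right-handers: choose 5 of the 17 right-handers and 3 of the 7 left-handers, C(17,5)·C(7,3) = 6188·35 = 216580.
Probability = 216580/735471 = 12740/43263.

12740/43263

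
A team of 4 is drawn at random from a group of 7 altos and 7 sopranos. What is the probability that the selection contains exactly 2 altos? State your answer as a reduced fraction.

63/143

There are C(14,4) = 1001 ways to choose 4 from 14.
Selections with exactly 2 altos: choose 2 of the 7 altos and 2 of the 7 sopranos, C(7,2)·C(7,2) = 21·21 = 441.
Probability = 441/1001 = 63/143.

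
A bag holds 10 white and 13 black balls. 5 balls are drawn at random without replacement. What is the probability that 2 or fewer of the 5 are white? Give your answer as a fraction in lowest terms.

Total selections: C(23,5) = 33649.
Favorable selections (2 or fewer white): C(10,0)·C(13,5) + C(10,1)·C(13,4) + C(10,2)·C(13,3) = 1287 + 7150 + 12870 = 21307.
Probability = 21307/33649 = 1937/3059.

1937/3059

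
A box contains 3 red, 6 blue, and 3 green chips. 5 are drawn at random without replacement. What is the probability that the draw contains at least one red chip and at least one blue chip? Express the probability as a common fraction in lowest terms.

There are C(12,5) = 792 possible draws.
By inclusion-exclusion on the complements, draws missing all red or all blue: C(9,5) + C(6,5) − C(3,5) = 126 + 6 − 0 = 132.
So draws with at least one of each: 792 − 132 = 660, probability 660/792 = 5/6.

5/6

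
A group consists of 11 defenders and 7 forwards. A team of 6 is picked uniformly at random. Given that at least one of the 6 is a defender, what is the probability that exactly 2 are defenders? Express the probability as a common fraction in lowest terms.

Work in counts. Selections with at least one defender: C(18,6) − C(7,6) = 18564 − 7 = 18557.
Of those, selections where exactly 2 are defenders: C(11,2)·C(7,4) = 55·35 = 1925.
Conditional probability = 1925/18557 = 25/241.

25/241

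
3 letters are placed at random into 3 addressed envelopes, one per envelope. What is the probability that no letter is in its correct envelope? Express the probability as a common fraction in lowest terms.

There are 3! = 6 assignments.
By inclusion-exclusion, assignments with no fixed points: C(3,0)·3! − C(3,1)·2! + C(3,2)·1! − C(3,3)·0! = 2.
Probability = 2/6 = 1/3.

1/3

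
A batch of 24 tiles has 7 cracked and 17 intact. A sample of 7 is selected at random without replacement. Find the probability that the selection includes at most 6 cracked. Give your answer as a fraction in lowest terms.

346103/346104

There are C(24,7) = 346104 ways to choose the 7.
The complement is exactly 7 cracked: C(7,7)·C(17,0) = 1.
Probability = 1 − 1/346104 = 346103/346104.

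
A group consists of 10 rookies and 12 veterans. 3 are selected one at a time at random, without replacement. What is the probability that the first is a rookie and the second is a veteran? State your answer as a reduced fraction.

20/77

Multiply the conditional probabilities at each draw: 10/22 · 12/21 = 120/462 = 20/77.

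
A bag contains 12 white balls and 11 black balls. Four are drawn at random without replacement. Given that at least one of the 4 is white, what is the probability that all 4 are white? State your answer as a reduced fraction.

Work in counts. Selections with at least one white: C(23,4) − C(11,4) = 8855 − 330 = 8525.
Of those, selections where all 4 are white: C(12,4) = 495.
Conditional probability = 495/8525 = 9/155.

9/155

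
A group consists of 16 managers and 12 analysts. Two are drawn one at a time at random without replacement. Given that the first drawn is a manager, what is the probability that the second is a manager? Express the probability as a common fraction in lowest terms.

After removing one manager, 27 remain: 15 managers and 12 analysts.
So the probability the next is a manager is 15/27 = 5/9.

5/9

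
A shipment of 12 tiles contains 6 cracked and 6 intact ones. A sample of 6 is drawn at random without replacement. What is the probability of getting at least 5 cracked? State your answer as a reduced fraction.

Total selections: C(12,6) = 924.
Favorable selections (at least 5 cracked): C(6,5)·C(6,1) + C(6,6)·C(6,0) = 36 + 1 = 37.
Probability = 37/924.

37/924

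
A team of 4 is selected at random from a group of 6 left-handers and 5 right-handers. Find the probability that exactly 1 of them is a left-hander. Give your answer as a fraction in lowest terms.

2/11

There are C(11,4) = 330 ways to choose 4 from 11.
Selections with exactly 1 left-hander: choose 1 of the 6 left-handers and 3 of the 5 right-handers, C(6,1)·C(5,3) = 6·10 = 60.
Probability = 60/330 = 2/11.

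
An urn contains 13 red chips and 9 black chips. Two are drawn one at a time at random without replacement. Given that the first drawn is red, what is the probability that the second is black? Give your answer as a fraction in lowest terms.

3/7

After removing one red, 21 remain: 12 red and 9 black.
So the probability the next is black is 9/21 = 3/7.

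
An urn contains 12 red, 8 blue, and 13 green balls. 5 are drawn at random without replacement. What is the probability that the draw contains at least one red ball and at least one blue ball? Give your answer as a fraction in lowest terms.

6881/9889

There are C(33,5) = 237336 possible draws.
By inclusion-exclusion on the complements, draws missing all red or all blue: C(21,5) + C(25,5) − C(13,5) = 20349 + 53130 − 1287 = 72192.
So draws with at least one of each: 237336 − 72192 = 165144, probability 165144/237336 = 6881/9889.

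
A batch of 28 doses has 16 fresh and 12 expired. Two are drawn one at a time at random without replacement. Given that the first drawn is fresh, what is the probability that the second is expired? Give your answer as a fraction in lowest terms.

After removing one fresh, 27 remain: 15 fresh and 12 expired.
So the probability the next is expired is 12/27 = 4/9.

4/9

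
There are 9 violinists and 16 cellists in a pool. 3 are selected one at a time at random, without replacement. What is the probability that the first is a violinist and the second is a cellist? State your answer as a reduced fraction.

Multiply the conditional probabilities at each draw: 9/25 · 16/24 = 144/600 = 6/25.

6/25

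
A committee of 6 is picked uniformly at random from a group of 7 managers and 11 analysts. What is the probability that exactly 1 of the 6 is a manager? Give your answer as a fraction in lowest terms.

77/442

Total number of selections: C(18,6) = 18564.
Selections with exactly 1 manager: choose 1 of the 7 managers and 5 of the 11 analysts, C(7,1)·C(11,5) = 7·462 = 3234.
Probability = 3234/18564 = 77/442.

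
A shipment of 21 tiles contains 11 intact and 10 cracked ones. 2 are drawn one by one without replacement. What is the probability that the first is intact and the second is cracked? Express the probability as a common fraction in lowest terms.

Multiply the conditional probabilities at each draw: 11/21 · 10/20 = 110/420 = 11/42.

11/42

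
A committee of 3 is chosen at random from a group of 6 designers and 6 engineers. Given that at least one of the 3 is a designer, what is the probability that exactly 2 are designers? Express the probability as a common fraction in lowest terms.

9/20

Work in counts. Selections with at least one designer: C(12,3) − C(6,3) = 220 − 20 = 200.
Of those, selections where exactly 2 are designers: C(6,2)·C(6,1) = 15·6 = 90.
Conditional probability = 90/200 = 9/20.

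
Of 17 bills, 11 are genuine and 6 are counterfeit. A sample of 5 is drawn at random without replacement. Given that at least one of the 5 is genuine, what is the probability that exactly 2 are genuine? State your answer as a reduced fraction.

50/281

Work in counts. Selections with at least one genuine: C(17,5) − C(6,5) = 6188 − 6 = 6182.
Of those, selections where exactly 2 are genuine: C(11,2)·C(6,3) = 55·20 = 1100.
Conditional probability = 1100/6182 = 50/281.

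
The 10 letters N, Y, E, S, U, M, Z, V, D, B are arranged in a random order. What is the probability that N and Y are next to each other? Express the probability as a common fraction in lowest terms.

1/5

There are 10! = 3628800 arrangements.
Treat N and Y as a block: 9! arrangements of the blocks × 2 orders within the block = 2·362880 = 725760.
Probability = 725760/3628800 = 1/5.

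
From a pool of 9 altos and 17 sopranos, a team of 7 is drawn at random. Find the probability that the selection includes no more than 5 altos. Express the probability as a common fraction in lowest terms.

82042/82225

There are C(26,7) = 657800 ways to choose the 7.
Favorable selections (no more than 5 altos): C(9,0)·C(17,7) + C(9,1)·C(17,6) + C(9,2)·C(17,5) + C(9,3)·C(17,4) + C(9,4)·C(17,3) + C(9,5)·C(17,2) = 19448 + 111384 + 222768 + 199920 + 85680 + 17136 = 656336.
Probability = 656336/657800 = 82042/82225.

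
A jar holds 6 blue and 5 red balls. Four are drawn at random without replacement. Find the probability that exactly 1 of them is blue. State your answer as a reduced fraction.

2/11

There are C(11,4) = 330 ways to choose 4 from 11.
Selections with exactly 1 blue: choose 1 of the 6 blue and 3 of the 5 red, C(6,1)·C(5,3) = 6·10 = 60.
Probability = 60/330 = 2/11.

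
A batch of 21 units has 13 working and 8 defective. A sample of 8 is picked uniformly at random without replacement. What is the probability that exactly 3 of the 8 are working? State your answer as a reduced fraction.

Total number of selections: C(21,8) = 203490.
Selections with exactly 3 working: choose 3 of the 13 working and 5 of the 8 defective, C(13,3)·C(8,5) = 286·56 = 16016.
Probability = 16016/203490 = 1144/14535.

1144/14535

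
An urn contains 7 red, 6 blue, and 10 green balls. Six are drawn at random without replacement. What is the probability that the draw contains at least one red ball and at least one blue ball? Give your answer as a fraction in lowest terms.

There are C(23,6) = 100947 possible draws.
By inclusion-exclusion on the complements, draws missing all red or all blue: C(16,6) + C(17,6) − C(10,6) = 8008 + 12376 − 210 = 20174.
So draws with at least one of each: 100947 − 20174 = 80773, probability 80773/100947 = 1049/1311.

1049/1311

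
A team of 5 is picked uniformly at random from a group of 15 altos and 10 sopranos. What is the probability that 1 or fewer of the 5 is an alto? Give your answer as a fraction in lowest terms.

There are C(25,5) = 53130 ways to choose the 5.
Favorable selections (1 or fewer alto): C(15,0)·C(10,5) + C(15,1)·C(10,4) = 252 + 3150 = 3402.
Probability = 3402/53130 = 81/1265.

81/1265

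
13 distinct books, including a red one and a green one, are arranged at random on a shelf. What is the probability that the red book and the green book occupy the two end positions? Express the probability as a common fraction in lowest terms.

1/78

There are 13! = 6227020800 arrangements.
Place the red book and the green book at the ends in 2 ways, arrange the remaining 11 in 11! = 39916800 ways: 2·39916800 = 79833600.
Probability = 79833600/6227020800 = 1/78.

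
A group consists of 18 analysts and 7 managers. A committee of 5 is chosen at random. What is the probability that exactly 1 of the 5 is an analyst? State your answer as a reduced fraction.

3/253

There are C(25,5) = 53130 ways to choose 5 from 25.
Selections with exactly 1 analyst: choose 1 of the 18 analysts and 4 of the 7 managers, C(18,1)·C(7,4) = 18·35 = 630.
Probability = 630/53130 = 3/253.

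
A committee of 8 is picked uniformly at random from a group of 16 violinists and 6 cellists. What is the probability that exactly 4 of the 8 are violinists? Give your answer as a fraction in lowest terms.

Total number of selections: C(22,8) = 319770.
Selections with exactly 4 violinists: choose 4 of the 16 violinists and 4 of the 6 cellists, C(16,4)·C(6,4) = 1820·15 = 27300.
Probability = 27300/319770 = 910/10659.

910/10659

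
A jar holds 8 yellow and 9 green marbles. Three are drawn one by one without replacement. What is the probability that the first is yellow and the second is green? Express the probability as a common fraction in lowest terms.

9/34

Multiply the conditional probabilities at each draw: 8/17 · 9/16 = 72/272 = 9/34.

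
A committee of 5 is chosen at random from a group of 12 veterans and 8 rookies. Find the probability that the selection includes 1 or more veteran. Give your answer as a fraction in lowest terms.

1931/1938

There are C(20,5) = 15504 ways to choose the 5.
The complement is all 5 are rookies: C(8,5) = 56.
Probability = 1 − 56/15504 = 15448/15504 = 1931/1938.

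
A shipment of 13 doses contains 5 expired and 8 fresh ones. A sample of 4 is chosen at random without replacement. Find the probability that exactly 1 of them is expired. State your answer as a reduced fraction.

56/143

There are C(13,4) = 715 ways to choose 4 from 13.
Selections with exactly 1 expired: choose 1 of the 5 expired and 3 of the 8 fresh, C(5,1)·C(8,3) = 5·56 = 280.
Probability = 280/715 = 56/143.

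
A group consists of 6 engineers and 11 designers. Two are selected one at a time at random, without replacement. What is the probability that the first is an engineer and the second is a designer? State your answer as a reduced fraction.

Multiply the conditional probabilities at each draw: 6/17 · 11/16 = 66/272 = 33/136.

33/136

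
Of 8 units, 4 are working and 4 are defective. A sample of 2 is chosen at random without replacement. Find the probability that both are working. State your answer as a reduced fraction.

There are C(8,2) = 28 possible selections.
Selections with all working: C(4,2) = 6.
Probability = 6/28 = 3/14.

3/14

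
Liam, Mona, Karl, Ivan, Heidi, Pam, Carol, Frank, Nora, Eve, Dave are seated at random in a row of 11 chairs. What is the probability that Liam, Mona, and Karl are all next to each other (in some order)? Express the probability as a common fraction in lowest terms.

There are 11! = 39916800 arrangements.
Treat the three as one block: 9! placements × 3! orders within the block = 362880·6 = 2177280.
Probability = 2177280/39916800 = 3/55.

3/55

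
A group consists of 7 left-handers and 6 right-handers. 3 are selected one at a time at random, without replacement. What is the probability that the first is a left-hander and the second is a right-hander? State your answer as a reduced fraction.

Multiply the conditional probabilities at each draw: 7/13 · 6/12 = 42/156 = 7/26.

7/26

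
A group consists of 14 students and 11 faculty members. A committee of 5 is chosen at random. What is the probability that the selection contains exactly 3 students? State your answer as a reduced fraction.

Total number of selections: C(25,5) = 53130.
Selections with exactly 3 students: choose 3 of the 14 students and 2 of the 11 faculty members, C(14,3)·C(11,2) = 364·55 = 20020.
Probability = 20020/53130 = 26/69.

26/69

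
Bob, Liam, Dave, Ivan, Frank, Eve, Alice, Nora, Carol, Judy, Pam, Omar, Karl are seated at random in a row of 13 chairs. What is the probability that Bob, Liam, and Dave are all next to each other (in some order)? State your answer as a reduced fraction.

There are 13! = 6227020800 arrangements.
Treat the three as one block: 11! placements × 3! orders within the block = 39916800·6 = 239500800.
Probability = 239500800/6227020800 = 1/26.

1/26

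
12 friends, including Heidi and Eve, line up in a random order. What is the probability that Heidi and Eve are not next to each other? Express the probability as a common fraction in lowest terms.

There are 12! = 479001600 arrangements.
Arrangements with Heidi and Eve adjacent: 2·11! = 79833600.
So not adjacent: 479001600 − 79833600 = 399168000, probability 399168000/479001600 = 5/6.

5/6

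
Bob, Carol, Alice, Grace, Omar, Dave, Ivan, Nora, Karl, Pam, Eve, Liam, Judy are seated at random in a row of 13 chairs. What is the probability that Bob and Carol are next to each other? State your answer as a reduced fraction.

2/13

There are 13! = 6227020800 arrangements.
Treat Bob and Carol as a block: 12! arrangements of the blocks × 2 orders within the block = 2·479001600 = 958003200.
Probability = 958003200/6227020800 = 2/13.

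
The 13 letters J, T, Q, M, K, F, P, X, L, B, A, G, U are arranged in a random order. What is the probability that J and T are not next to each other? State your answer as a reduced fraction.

11/13

There are 13! = 6227020800 arrangements.
Arrangements with J and T adjacent: 2·12! = 958003200.
So not adjacent: 6227020800 − 958003200 = 5269017600, probability 5269017600/6227020800 = 11/13.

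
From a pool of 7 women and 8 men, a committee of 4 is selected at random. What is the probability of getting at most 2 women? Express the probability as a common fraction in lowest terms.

There are C(15,4) = 1365 ways to choose the 4.
Count the complement (more than 2 women): C(7,3)·C(8,1) + C(7,4)·C(8,0) = 280 + 35 = 315.
Probability = 1 − 315/1365 = 1050/1365 = 10/13.

10/13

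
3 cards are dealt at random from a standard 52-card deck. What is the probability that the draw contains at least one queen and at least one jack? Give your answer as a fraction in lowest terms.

188/5525

There are C(52,3) = 22100 possible draws.
By inclusion-exclusion on the complements, draws missing all queens or all jacks: C(48,3) + C(48,3) − C(44,3) = 17296 + 17296 − 13244 = 21348.
So draws with at least one of each: 22100 − 21348 = 752, probability 752/22100 = 188/5525.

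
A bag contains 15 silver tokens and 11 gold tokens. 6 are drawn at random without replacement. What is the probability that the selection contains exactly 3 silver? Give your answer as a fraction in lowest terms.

There are C(26,6) = 230230 ways to choose 6 from 26.
Selections with exactly 3 silver: choose 3 of the 15 silver and 3 of the 11 gold, C(15,3)·C(11,3) = 455·165 = 75075.
Probability = 75075/230230 = 15/46.

15/46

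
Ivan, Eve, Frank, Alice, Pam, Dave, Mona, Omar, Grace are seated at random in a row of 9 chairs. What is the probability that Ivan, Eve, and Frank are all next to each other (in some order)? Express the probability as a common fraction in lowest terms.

There are 9! = 362880 arrangements.
Treat the three as one block: 7! placements × 3! orders within the block = 5040·6 = 30240.
Probability = 30240/362880 = 1/12.

1/12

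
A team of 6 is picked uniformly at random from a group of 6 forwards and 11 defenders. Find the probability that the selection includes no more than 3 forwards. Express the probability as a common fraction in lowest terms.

2871/3094

There are C(17,6) = 12376 ways to choose the 6.
Count the complement (more than 3 forwards): C(6,4)·C(11,2) + C(6,5)·C(11,1) + C(6,6)·C(11,0) = 825 + 66 + 1 = 892.
Probability = 1 − 892/12376 = 11484/12376 = 2871/3094.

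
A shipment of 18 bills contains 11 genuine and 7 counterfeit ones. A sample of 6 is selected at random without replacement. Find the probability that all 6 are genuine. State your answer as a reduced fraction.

There are C(18,6) = 18564 possible selections.
Selections with all genuine: C(11,6) = 462.
Probability = 462/18564 = 11/442.

11/442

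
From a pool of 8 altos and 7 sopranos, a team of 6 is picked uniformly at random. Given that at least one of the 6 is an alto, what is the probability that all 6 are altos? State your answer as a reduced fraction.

Work in counts. Selections with at least one alto: C(15,6) − C(7,6) = 5005 − 7 = 4998.
Of those, selections where all 6 are altos: C(8,6) = 28.
Conditional probability = 28/4998 = 2/357.

2/357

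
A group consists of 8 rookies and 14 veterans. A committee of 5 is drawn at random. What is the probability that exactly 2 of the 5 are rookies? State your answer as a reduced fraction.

728/1881

Total number of selections: C(22,5) = 26334.
Selections with exactly 2 rookies: choose 2 of the 8 rookies and 3 of the 14 veterans, C(8,2)·C(14,3) = 28·364 = 10192.
Probability = 10192/26334 = 728/1881.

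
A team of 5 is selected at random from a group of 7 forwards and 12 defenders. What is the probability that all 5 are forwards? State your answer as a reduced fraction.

There are C(19,5) = 11628 possible selections.
Selections with all forwards: C(7,5) = 21.
Probability = 21/11628 = 7/3876.

7/3876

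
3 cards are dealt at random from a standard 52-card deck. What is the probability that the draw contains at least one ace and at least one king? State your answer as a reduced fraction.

188/5525

There are C(52,3) = 22100 possible draws.
By inclusion-exclusion on the complements, draws missing all aces or all kings: C(48,3) + C(48,3) − C(44,3) = 17296 + 17296 − 13244 = 21348.
So draws with at least one of each: 22100 − 21348 = 752, probability 752/22100 = 188/5525.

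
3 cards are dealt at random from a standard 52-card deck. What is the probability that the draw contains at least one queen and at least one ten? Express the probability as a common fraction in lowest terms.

There are C(52,3) = 22100 possible draws.
By inclusion-exclusion on the complements, draws missing all queens or all tens: C(48,3) + C(48,3) − C(44,3) = 17296 + 17296 − 13244 = 21348.
So draws with at least one of each: 22100 − 21348 = 752, probability 752/22100 = 188/5525.

188/5525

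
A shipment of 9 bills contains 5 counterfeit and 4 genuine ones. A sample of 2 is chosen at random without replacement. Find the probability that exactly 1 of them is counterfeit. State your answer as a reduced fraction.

The sample space is all 2-subsets of the 9: C(9,2) = 36.
Selections with exactly 1 counterfeit: choose 1 of the 5 counterfeit and 1 of the 4 genuine, C(5,1)·C(4,1) = 5·4 = 20.
Probability = 20/36 = 5/9.

5/9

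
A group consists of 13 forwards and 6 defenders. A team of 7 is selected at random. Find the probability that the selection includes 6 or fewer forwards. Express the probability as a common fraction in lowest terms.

There are C(19,7) = 50388 ways to choose the 7.
The complement is exactly 7 forwards: C(13,7)·C(6,0) = 1716.
Probability = 1 − 1716/50388 = 48672/50388 = 312/323.

312/323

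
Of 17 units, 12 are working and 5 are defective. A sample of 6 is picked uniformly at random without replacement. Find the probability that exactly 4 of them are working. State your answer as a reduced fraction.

2475/6188

The sample space is all 6-subsets of the 17: C(17,6) = 12376.
Selections with exactly 4 working: choose 4 of the 12 working and 2 of the 5 defective, C(12,4)·C(5,2) = 495·10 = 4950.
Probability = 4950/12376 = 2475/6188.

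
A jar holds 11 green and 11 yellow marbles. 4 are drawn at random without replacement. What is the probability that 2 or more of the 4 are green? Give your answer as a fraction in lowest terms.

94/133

Total selections: C(22,4) = 7315.
Count the complement (fewer than 2 green): C(11,0)·C(11,4) + C(11,1)·C(11,3) = 330 + 1815 = 2145.
Probability = 1 − 2145/7315 = 5170/7315 = 94/133.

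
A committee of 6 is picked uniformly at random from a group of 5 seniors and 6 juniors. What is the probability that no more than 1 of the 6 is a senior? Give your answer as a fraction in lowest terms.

Total selections: C(11,6) = 462.
Favorable selections (no more than 1 senior): C(5,0)·C(6,6) + C(5,1)·C(6,5) = 1 + 30 = 31.
Probability = 31/462.

31/462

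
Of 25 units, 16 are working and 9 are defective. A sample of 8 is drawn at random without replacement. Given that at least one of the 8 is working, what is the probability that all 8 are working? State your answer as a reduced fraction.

715/60087

Work in counts. Selections with at least one working: C(25,8) − C(9,8) = 1081575 − 9 = 1081566.
Of those, selections where all 8 are working: C(16,8) = 12870.
Conditional probability = 12870/1081566 = 715/60087.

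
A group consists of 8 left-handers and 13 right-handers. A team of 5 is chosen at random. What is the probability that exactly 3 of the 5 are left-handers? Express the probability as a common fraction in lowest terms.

208/969

There are C(21,5) = 20349 ways to choose 5 from 21.
Selections with exactly 3 left-handers: choose 3 of the 8 left-handers and 2 of the 13 right-handers, C(8,3)·C(13,2) = 56·78 = 4368.
Probability = 4368/20349 = 208/969.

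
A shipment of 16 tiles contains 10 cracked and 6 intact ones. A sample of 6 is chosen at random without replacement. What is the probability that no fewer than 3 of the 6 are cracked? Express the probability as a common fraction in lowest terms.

909/1001

Total selections: C(16,6) = 8008.
Count the complement (fewer than 3 cracked): C(10,0)·C(6,6) + C(10,1)·C(6,5) + C(10,2)·C(6,4) = 1 + 60 + 675 = 736.
Probability = 1 − 736/8008 = 7272/8008 = 909/1001.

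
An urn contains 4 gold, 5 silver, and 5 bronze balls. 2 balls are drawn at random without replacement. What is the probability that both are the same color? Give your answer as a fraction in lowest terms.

There are C(14,2) = 91 ways to draw 2 balls.
All same color: C(4,2) + C(5,2) + C(5,2) = 6 + 10 + 10 = 26.
Probability = 26/91 = 2/7.

2/7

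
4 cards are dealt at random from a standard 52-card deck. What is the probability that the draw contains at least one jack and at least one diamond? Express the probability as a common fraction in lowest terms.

There are C(52,4) = 270725 possible draws.
By inclusion-exclusion on the complements, draws missing all jacks or all diamonds: C(48,4) + C(39,4) − C(36,4) = 194580 + 82251 − 58905 = 217926.
So draws with at least one of each: 270725 − 217926 = 52799, probability 52799/270725.

52799/270725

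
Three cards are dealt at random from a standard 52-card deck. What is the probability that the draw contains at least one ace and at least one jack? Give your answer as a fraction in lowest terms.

188/5525

There are C(52,3) = 22100 possible draws.
By inclusion-exclusion on the complements, draws missing all aces or all jacks: C(48,3) + C(48,3) − C(44,3) = 17296 + 17296 − 13244 = 21348.
So draws with at least one of each: 22100 − 21348 = 752, probability 752/22100 = 188/5525.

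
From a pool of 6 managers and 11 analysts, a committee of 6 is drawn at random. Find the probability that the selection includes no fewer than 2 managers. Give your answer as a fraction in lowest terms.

There are C(17,6) = 12376 ways to choose the 6.
Count the complement (fewer than 2 managers): C(6,0)·C(11,6) + C(6,1)·C(11,5) = 462 + 2772 = 3234.
Probability = 1 − 3234/12376 = 9142/12376 = 653/884.

653/884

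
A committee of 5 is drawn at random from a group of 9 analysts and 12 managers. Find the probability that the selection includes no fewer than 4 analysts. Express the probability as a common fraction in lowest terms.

Total selections: C(21,5) = 20349.
Favorable selections (no fewer than 4 analysts): C(9,4)·C(12,1) + C(9,5)·C(12,0) = 1512 + 126 = 1638.
Probability = 1638/20349 = 26/323.

26/323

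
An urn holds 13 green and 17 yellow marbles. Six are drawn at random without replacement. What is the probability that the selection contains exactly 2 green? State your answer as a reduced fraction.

136/435

Total number of selections: C(30,6) = 593775.
Selections with exactly 2 green: choose 2 of the 13 green and 4 of the 17 yellow, C(13,2)·C(17,4) = 78·2380 = 185640.
Probability = 185640/593775 = 136/435.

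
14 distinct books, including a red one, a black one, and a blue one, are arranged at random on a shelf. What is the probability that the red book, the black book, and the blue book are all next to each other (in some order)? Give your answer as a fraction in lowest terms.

3/91

There are 14! = 87178291200 arrangements.
Treat the three as one block: 12! placements × 3! orders within the block = 479001600·6 = 2874009600.
Probability = 2874009600/87178291200 = 3/91.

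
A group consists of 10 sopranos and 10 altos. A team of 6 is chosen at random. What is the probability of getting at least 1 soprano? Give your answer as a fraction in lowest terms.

There are C(20,6) = 38760 ways to choose the 6.
The complement is all 6 are altos: C(10,6) = 210.
Probability = 1 − 210/38760 = 38550/38760 = 1285/1292.

1285/1292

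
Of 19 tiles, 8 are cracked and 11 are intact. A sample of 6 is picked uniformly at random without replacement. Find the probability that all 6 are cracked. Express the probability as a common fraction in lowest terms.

1/969

There are C(19,6) = 27132 possible selections.
Selections with all cracked: C(8,6) = 28.
Probability = 28/27132 = 1/969.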